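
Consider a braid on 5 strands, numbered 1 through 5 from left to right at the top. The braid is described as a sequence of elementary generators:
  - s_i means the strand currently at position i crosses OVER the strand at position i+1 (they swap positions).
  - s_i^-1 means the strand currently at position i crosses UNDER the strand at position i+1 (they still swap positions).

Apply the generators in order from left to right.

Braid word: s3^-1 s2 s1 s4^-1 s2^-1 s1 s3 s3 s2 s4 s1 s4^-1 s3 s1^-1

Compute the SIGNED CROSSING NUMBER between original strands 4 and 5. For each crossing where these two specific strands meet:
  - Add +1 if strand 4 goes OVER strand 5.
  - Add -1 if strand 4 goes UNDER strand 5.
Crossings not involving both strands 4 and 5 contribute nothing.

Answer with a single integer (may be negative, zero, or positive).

Answer: 1

Derivation:
Gen 1: crossing 3x4. Both 4&5? no. Sum: 0
Gen 2: crossing 2x4. Both 4&5? no. Sum: 0
Gen 3: crossing 1x4. Both 4&5? no. Sum: 0
Gen 4: crossing 3x5. Both 4&5? no. Sum: 0
Gen 5: crossing 1x2. Both 4&5? no. Sum: 0
Gen 6: crossing 4x2. Both 4&5? no. Sum: 0
Gen 7: crossing 1x5. Both 4&5? no. Sum: 0
Gen 8: crossing 5x1. Both 4&5? no. Sum: 0
Gen 9: crossing 4x1. Both 4&5? no. Sum: 0
Gen 10: crossing 5x3. Both 4&5? no. Sum: 0
Gen 11: crossing 2x1. Both 4&5? no. Sum: 0
Gen 12: crossing 3x5. Both 4&5? no. Sum: 0
Gen 13: 4 over 5. Both 4&5? yes. Contrib: +1. Sum: 1
Gen 14: crossing 1x2. Both 4&5? no. Sum: 1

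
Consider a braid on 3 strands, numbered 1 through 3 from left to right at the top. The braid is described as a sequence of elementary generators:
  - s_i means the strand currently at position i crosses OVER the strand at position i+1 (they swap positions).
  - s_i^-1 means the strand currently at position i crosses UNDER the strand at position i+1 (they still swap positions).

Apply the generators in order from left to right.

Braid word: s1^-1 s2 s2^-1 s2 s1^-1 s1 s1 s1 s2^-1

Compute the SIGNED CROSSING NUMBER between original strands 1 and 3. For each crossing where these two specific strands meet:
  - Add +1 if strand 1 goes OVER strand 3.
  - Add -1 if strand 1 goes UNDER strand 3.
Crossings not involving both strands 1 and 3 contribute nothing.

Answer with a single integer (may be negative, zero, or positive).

Gen 1: crossing 1x2. Both 1&3? no. Sum: 0
Gen 2: 1 over 3. Both 1&3? yes. Contrib: +1. Sum: 1
Gen 3: 3 under 1. Both 1&3? yes. Contrib: +1. Sum: 2
Gen 4: 1 over 3. Both 1&3? yes. Contrib: +1. Sum: 3
Gen 5: crossing 2x3. Both 1&3? no. Sum: 3
Gen 6: crossing 3x2. Both 1&3? no. Sum: 3
Gen 7: crossing 2x3. Both 1&3? no. Sum: 3
Gen 8: crossing 3x2. Both 1&3? no. Sum: 3
Gen 9: 3 under 1. Both 1&3? yes. Contrib: +1. Sum: 4

Answer: 4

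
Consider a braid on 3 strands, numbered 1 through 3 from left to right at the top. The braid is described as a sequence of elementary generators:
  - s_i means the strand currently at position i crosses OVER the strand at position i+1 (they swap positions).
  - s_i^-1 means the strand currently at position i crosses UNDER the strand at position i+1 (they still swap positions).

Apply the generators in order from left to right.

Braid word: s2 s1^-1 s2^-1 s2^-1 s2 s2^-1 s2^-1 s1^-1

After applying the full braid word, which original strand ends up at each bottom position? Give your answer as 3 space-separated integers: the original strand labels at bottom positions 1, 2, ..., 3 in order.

Answer: 2 3 1

Derivation:
Gen 1 (s2): strand 2 crosses over strand 3. Perm now: [1 3 2]
Gen 2 (s1^-1): strand 1 crosses under strand 3. Perm now: [3 1 2]
Gen 3 (s2^-1): strand 1 crosses under strand 2. Perm now: [3 2 1]
Gen 4 (s2^-1): strand 2 crosses under strand 1. Perm now: [3 1 2]
Gen 5 (s2): strand 1 crosses over strand 2. Perm now: [3 2 1]
Gen 6 (s2^-1): strand 2 crosses under strand 1. Perm now: [3 1 2]
Gen 7 (s2^-1): strand 1 crosses under strand 2. Perm now: [3 2 1]
Gen 8 (s1^-1): strand 3 crosses under strand 2. Perm now: [2 3 1]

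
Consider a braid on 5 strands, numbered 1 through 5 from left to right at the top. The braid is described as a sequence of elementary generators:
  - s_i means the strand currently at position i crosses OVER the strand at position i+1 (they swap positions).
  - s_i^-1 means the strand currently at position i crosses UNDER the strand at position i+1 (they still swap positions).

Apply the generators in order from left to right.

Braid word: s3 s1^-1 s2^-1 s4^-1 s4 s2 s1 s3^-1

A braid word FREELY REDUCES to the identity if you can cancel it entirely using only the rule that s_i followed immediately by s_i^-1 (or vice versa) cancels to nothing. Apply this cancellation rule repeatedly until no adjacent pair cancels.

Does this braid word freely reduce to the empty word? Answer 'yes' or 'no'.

Gen 1 (s3): push. Stack: [s3]
Gen 2 (s1^-1): push. Stack: [s3 s1^-1]
Gen 3 (s2^-1): push. Stack: [s3 s1^-1 s2^-1]
Gen 4 (s4^-1): push. Stack: [s3 s1^-1 s2^-1 s4^-1]
Gen 5 (s4): cancels prior s4^-1. Stack: [s3 s1^-1 s2^-1]
Gen 6 (s2): cancels prior s2^-1. Stack: [s3 s1^-1]
Gen 7 (s1): cancels prior s1^-1. Stack: [s3]
Gen 8 (s3^-1): cancels prior s3. Stack: []
Reduced word: (empty)

Answer: yes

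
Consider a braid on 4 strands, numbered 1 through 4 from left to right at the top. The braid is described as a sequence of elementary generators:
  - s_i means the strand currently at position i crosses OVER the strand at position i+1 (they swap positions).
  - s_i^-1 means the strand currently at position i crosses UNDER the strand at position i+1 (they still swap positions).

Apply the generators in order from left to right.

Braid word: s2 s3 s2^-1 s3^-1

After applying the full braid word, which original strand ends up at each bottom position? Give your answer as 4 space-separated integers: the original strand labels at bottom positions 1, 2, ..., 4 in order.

Gen 1 (s2): strand 2 crosses over strand 3. Perm now: [1 3 2 4]
Gen 2 (s3): strand 2 crosses over strand 4. Perm now: [1 3 4 2]
Gen 3 (s2^-1): strand 3 crosses under strand 4. Perm now: [1 4 3 2]
Gen 4 (s3^-1): strand 3 crosses under strand 2. Perm now: [1 4 2 3]

Answer: 1 4 2 3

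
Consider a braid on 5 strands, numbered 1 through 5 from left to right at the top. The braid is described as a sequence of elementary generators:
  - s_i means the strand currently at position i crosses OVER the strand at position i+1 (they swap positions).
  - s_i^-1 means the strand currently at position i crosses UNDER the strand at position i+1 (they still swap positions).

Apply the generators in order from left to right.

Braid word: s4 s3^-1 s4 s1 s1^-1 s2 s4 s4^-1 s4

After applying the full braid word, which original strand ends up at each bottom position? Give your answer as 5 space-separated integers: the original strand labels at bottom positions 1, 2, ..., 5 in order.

Gen 1 (s4): strand 4 crosses over strand 5. Perm now: [1 2 3 5 4]
Gen 2 (s3^-1): strand 3 crosses under strand 5. Perm now: [1 2 5 3 4]
Gen 3 (s4): strand 3 crosses over strand 4. Perm now: [1 2 5 4 3]
Gen 4 (s1): strand 1 crosses over strand 2. Perm now: [2 1 5 4 3]
Gen 5 (s1^-1): strand 2 crosses under strand 1. Perm now: [1 2 5 4 3]
Gen 6 (s2): strand 2 crosses over strand 5. Perm now: [1 5 2 4 3]
Gen 7 (s4): strand 4 crosses over strand 3. Perm now: [1 5 2 3 4]
Gen 8 (s4^-1): strand 3 crosses under strand 4. Perm now: [1 5 2 4 3]
Gen 9 (s4): strand 4 crosses over strand 3. Perm now: [1 5 2 3 4]

Answer: 1 5 2 3 4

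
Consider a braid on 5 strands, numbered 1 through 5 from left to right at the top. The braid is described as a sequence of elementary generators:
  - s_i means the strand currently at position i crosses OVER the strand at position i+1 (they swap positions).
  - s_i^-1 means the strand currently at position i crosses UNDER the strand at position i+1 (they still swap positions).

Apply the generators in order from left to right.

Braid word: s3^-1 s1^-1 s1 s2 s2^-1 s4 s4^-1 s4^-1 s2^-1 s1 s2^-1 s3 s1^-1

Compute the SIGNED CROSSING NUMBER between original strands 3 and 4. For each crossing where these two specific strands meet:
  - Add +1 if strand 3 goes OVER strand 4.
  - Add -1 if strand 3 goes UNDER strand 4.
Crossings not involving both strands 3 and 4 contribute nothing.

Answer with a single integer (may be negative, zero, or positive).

Gen 1: 3 under 4. Both 3&4? yes. Contrib: -1. Sum: -1
Gen 2: crossing 1x2. Both 3&4? no. Sum: -1
Gen 3: crossing 2x1. Both 3&4? no. Sum: -1
Gen 4: crossing 2x4. Both 3&4? no. Sum: -1
Gen 5: crossing 4x2. Both 3&4? no. Sum: -1
Gen 6: crossing 3x5. Both 3&4? no. Sum: -1
Gen 7: crossing 5x3. Both 3&4? no. Sum: -1
Gen 8: crossing 3x5. Both 3&4? no. Sum: -1
Gen 9: crossing 2x4. Both 3&4? no. Sum: -1
Gen 10: crossing 1x4. Both 3&4? no. Sum: -1
Gen 11: crossing 1x2. Both 3&4? no. Sum: -1
Gen 12: crossing 1x5. Both 3&4? no. Sum: -1
Gen 13: crossing 4x2. Both 3&4? no. Sum: -1

Answer: -1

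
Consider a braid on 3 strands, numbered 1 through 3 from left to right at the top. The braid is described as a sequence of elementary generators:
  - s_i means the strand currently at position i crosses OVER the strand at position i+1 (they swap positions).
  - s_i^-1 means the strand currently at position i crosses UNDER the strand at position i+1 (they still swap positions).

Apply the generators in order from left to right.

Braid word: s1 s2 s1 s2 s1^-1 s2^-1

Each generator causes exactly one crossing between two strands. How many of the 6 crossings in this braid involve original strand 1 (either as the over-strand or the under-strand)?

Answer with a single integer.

Answer: 4

Derivation:
Gen 1: crossing 1x2. Involves strand 1? yes. Count so far: 1
Gen 2: crossing 1x3. Involves strand 1? yes. Count so far: 2
Gen 3: crossing 2x3. Involves strand 1? no. Count so far: 2
Gen 4: crossing 2x1. Involves strand 1? yes. Count so far: 3
Gen 5: crossing 3x1. Involves strand 1? yes. Count so far: 4
Gen 6: crossing 3x2. Involves strand 1? no. Count so far: 4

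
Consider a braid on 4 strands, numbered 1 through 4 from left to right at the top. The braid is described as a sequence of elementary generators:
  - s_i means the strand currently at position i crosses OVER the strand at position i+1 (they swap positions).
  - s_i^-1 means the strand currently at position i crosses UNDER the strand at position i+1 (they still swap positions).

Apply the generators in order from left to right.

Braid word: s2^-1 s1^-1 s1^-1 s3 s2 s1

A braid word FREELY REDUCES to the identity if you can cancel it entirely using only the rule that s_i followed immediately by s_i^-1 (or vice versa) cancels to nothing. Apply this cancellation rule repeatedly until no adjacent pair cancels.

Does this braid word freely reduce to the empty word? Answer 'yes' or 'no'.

Answer: no

Derivation:
Gen 1 (s2^-1): push. Stack: [s2^-1]
Gen 2 (s1^-1): push. Stack: [s2^-1 s1^-1]
Gen 3 (s1^-1): push. Stack: [s2^-1 s1^-1 s1^-1]
Gen 4 (s3): push. Stack: [s2^-1 s1^-1 s1^-1 s3]
Gen 5 (s2): push. Stack: [s2^-1 s1^-1 s1^-1 s3 s2]
Gen 6 (s1): push. Stack: [s2^-1 s1^-1 s1^-1 s3 s2 s1]
Reduced word: s2^-1 s1^-1 s1^-1 s3 s2 s1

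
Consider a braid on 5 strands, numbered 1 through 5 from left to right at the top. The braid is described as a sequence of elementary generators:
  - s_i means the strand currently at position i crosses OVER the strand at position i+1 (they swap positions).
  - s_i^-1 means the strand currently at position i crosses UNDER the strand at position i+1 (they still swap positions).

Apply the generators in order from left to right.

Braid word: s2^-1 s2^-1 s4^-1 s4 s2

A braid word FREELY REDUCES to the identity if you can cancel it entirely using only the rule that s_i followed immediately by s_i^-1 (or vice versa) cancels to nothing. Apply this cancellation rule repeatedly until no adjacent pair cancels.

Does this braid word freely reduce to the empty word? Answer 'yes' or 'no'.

Gen 1 (s2^-1): push. Stack: [s2^-1]
Gen 2 (s2^-1): push. Stack: [s2^-1 s2^-1]
Gen 3 (s4^-1): push. Stack: [s2^-1 s2^-1 s4^-1]
Gen 4 (s4): cancels prior s4^-1. Stack: [s2^-1 s2^-1]
Gen 5 (s2): cancels prior s2^-1. Stack: [s2^-1]
Reduced word: s2^-1

Answer: no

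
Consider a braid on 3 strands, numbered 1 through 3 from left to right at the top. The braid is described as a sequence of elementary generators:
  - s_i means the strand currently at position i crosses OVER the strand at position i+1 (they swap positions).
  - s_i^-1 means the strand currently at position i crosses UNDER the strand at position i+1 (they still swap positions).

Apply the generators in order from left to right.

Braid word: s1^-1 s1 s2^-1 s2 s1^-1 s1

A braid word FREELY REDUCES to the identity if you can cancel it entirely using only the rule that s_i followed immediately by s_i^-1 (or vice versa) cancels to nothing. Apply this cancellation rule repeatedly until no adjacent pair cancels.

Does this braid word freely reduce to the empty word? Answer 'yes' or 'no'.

Answer: yes

Derivation:
Gen 1 (s1^-1): push. Stack: [s1^-1]
Gen 2 (s1): cancels prior s1^-1. Stack: []
Gen 3 (s2^-1): push. Stack: [s2^-1]
Gen 4 (s2): cancels prior s2^-1. Stack: []
Gen 5 (s1^-1): push. Stack: [s1^-1]
Gen 6 (s1): cancels prior s1^-1. Stack: []
Reduced word: (empty)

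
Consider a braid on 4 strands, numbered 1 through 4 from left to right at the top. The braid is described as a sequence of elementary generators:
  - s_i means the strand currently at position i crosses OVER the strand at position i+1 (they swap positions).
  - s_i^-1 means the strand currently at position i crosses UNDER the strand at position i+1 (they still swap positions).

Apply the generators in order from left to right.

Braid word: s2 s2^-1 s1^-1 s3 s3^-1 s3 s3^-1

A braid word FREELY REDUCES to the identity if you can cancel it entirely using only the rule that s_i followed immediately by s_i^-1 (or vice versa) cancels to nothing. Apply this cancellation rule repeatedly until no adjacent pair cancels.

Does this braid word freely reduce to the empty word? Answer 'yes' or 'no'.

Gen 1 (s2): push. Stack: [s2]
Gen 2 (s2^-1): cancels prior s2. Stack: []
Gen 3 (s1^-1): push. Stack: [s1^-1]
Gen 4 (s3): push. Stack: [s1^-1 s3]
Gen 5 (s3^-1): cancels prior s3. Stack: [s1^-1]
Gen 6 (s3): push. Stack: [s1^-1 s3]
Gen 7 (s3^-1): cancels prior s3. Stack: [s1^-1]
Reduced word: s1^-1

Answer: no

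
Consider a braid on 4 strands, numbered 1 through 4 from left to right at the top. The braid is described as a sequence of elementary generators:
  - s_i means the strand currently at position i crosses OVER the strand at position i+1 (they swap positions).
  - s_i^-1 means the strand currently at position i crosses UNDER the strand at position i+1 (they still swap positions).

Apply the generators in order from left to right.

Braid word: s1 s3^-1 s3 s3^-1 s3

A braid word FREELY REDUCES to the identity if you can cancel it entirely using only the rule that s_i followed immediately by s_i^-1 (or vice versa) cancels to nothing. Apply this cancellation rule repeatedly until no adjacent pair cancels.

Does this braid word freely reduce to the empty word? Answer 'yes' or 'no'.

Answer: no

Derivation:
Gen 1 (s1): push. Stack: [s1]
Gen 2 (s3^-1): push. Stack: [s1 s3^-1]
Gen 3 (s3): cancels prior s3^-1. Stack: [s1]
Gen 4 (s3^-1): push. Stack: [s1 s3^-1]
Gen 5 (s3): cancels prior s3^-1. Stack: [s1]
Reduced word: s1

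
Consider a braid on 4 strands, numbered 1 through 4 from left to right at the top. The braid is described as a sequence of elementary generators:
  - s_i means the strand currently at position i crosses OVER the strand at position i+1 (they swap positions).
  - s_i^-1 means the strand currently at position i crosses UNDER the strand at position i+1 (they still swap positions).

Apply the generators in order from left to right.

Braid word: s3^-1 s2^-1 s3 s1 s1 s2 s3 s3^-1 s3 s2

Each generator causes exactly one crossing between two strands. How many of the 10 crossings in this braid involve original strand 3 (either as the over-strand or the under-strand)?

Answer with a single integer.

Answer: 4

Derivation:
Gen 1: crossing 3x4. Involves strand 3? yes. Count so far: 1
Gen 2: crossing 2x4. Involves strand 3? no. Count so far: 1
Gen 3: crossing 2x3. Involves strand 3? yes. Count so far: 2
Gen 4: crossing 1x4. Involves strand 3? no. Count so far: 2
Gen 5: crossing 4x1. Involves strand 3? no. Count so far: 2
Gen 6: crossing 4x3. Involves strand 3? yes. Count so far: 3
Gen 7: crossing 4x2. Involves strand 3? no. Count so far: 3
Gen 8: crossing 2x4. Involves strand 3? no. Count so far: 3
Gen 9: crossing 4x2. Involves strand 3? no. Count so far: 3
Gen 10: crossing 3x2. Involves strand 3? yes. Count so far: 4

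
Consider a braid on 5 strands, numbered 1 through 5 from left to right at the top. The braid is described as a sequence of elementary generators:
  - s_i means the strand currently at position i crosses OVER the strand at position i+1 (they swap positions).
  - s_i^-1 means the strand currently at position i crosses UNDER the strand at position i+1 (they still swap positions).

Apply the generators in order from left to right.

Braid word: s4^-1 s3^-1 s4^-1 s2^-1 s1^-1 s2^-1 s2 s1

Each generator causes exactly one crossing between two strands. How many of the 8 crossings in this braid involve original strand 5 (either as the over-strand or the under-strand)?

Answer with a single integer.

Gen 1: crossing 4x5. Involves strand 5? yes. Count so far: 1
Gen 2: crossing 3x5. Involves strand 5? yes. Count so far: 2
Gen 3: crossing 3x4. Involves strand 5? no. Count so far: 2
Gen 4: crossing 2x5. Involves strand 5? yes. Count so far: 3
Gen 5: crossing 1x5. Involves strand 5? yes. Count so far: 4
Gen 6: crossing 1x2. Involves strand 5? no. Count so far: 4
Gen 7: crossing 2x1. Involves strand 5? no. Count so far: 4
Gen 8: crossing 5x1. Involves strand 5? yes. Count so far: 5

Answer: 5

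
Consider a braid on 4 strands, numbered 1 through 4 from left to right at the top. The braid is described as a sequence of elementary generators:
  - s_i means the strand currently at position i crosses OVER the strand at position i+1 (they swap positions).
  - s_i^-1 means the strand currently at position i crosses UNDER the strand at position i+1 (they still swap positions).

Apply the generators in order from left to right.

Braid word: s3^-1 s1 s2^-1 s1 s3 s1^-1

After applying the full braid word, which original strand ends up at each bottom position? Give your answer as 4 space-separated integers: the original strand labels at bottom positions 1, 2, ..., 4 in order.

Answer: 2 4 3 1

Derivation:
Gen 1 (s3^-1): strand 3 crosses under strand 4. Perm now: [1 2 4 3]
Gen 2 (s1): strand 1 crosses over strand 2. Perm now: [2 1 4 3]
Gen 3 (s2^-1): strand 1 crosses under strand 4. Perm now: [2 4 1 3]
Gen 4 (s1): strand 2 crosses over strand 4. Perm now: [4 2 1 3]
Gen 5 (s3): strand 1 crosses over strand 3. Perm now: [4 2 3 1]
Gen 6 (s1^-1): strand 4 crosses under strand 2. Perm now: [2 4 3 1]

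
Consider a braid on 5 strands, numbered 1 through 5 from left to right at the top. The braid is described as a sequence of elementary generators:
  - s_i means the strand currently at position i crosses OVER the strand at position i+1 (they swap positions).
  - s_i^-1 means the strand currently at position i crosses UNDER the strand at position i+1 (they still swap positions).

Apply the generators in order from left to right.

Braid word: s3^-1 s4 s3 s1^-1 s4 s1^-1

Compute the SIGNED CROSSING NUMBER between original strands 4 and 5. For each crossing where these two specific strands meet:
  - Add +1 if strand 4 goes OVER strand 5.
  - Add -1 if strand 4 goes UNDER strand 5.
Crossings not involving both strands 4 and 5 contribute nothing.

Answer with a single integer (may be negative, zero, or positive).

Gen 1: crossing 3x4. Both 4&5? no. Sum: 0
Gen 2: crossing 3x5. Both 4&5? no. Sum: 0
Gen 3: 4 over 5. Both 4&5? yes. Contrib: +1. Sum: 1
Gen 4: crossing 1x2. Both 4&5? no. Sum: 1
Gen 5: crossing 4x3. Both 4&5? no. Sum: 1
Gen 6: crossing 2x1. Both 4&5? no. Sum: 1

Answer: 1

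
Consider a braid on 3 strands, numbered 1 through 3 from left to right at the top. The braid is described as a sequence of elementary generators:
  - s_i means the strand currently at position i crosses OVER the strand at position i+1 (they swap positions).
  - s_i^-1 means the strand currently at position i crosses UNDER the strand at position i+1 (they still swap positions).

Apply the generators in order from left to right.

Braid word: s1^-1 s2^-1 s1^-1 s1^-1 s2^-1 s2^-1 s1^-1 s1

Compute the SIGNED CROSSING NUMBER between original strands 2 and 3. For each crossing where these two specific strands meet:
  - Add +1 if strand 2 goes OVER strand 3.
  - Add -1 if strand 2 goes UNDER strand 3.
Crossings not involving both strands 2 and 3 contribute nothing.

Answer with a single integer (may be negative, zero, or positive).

Gen 1: crossing 1x2. Both 2&3? no. Sum: 0
Gen 2: crossing 1x3. Both 2&3? no. Sum: 0
Gen 3: 2 under 3. Both 2&3? yes. Contrib: -1. Sum: -1
Gen 4: 3 under 2. Both 2&3? yes. Contrib: +1. Sum: 0
Gen 5: crossing 3x1. Both 2&3? no. Sum: 0
Gen 6: crossing 1x3. Both 2&3? no. Sum: 0
Gen 7: 2 under 3. Both 2&3? yes. Contrib: -1. Sum: -1
Gen 8: 3 over 2. Both 2&3? yes. Contrib: -1. Sum: -2

Answer: -2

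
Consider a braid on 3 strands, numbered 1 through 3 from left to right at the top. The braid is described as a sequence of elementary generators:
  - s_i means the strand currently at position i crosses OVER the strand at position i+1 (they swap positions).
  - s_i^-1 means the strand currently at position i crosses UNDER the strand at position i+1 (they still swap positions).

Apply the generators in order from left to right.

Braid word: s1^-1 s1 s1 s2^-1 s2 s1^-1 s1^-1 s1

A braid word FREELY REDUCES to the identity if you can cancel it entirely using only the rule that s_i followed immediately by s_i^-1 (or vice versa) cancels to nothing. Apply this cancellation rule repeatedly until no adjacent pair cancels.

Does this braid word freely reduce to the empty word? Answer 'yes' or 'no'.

Answer: yes

Derivation:
Gen 1 (s1^-1): push. Stack: [s1^-1]
Gen 2 (s1): cancels prior s1^-1. Stack: []
Gen 3 (s1): push. Stack: [s1]
Gen 4 (s2^-1): push. Stack: [s1 s2^-1]
Gen 5 (s2): cancels prior s2^-1. Stack: [s1]
Gen 6 (s1^-1): cancels prior s1. Stack: []
Gen 7 (s1^-1): push. Stack: [s1^-1]
Gen 8 (s1): cancels prior s1^-1. Stack: []
Reduced word: (empty)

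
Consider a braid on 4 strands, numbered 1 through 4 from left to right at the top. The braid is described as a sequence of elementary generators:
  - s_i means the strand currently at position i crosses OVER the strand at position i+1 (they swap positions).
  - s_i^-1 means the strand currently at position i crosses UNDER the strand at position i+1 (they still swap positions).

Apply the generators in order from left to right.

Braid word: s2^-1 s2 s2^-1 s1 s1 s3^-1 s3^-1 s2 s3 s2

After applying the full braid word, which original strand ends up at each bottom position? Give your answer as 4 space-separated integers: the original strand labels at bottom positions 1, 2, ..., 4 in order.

Answer: 1 4 2 3

Derivation:
Gen 1 (s2^-1): strand 2 crosses under strand 3. Perm now: [1 3 2 4]
Gen 2 (s2): strand 3 crosses over strand 2. Perm now: [1 2 3 4]
Gen 3 (s2^-1): strand 2 crosses under strand 3. Perm now: [1 3 2 4]
Gen 4 (s1): strand 1 crosses over strand 3. Perm now: [3 1 2 4]
Gen 5 (s1): strand 3 crosses over strand 1. Perm now: [1 3 2 4]
Gen 6 (s3^-1): strand 2 crosses under strand 4. Perm now: [1 3 4 2]
Gen 7 (s3^-1): strand 4 crosses under strand 2. Perm now: [1 3 2 4]
Gen 8 (s2): strand 3 crosses over strand 2. Perm now: [1 2 3 4]
Gen 9 (s3): strand 3 crosses over strand 4. Perm now: [1 2 4 3]
Gen 10 (s2): strand 2 crosses over strand 4. Perm now: [1 4 2 3]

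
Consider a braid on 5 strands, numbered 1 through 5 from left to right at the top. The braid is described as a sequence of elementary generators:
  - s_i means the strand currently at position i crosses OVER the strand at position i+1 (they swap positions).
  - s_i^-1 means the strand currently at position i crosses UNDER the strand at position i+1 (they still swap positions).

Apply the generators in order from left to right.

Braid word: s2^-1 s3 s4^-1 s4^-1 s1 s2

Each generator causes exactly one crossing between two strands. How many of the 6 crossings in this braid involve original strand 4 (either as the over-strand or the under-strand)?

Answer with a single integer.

Answer: 2

Derivation:
Gen 1: crossing 2x3. Involves strand 4? no. Count so far: 0
Gen 2: crossing 2x4. Involves strand 4? yes. Count so far: 1
Gen 3: crossing 2x5. Involves strand 4? no. Count so far: 1
Gen 4: crossing 5x2. Involves strand 4? no. Count so far: 1
Gen 5: crossing 1x3. Involves strand 4? no. Count so far: 1
Gen 6: crossing 1x4. Involves strand 4? yes. Count so far: 2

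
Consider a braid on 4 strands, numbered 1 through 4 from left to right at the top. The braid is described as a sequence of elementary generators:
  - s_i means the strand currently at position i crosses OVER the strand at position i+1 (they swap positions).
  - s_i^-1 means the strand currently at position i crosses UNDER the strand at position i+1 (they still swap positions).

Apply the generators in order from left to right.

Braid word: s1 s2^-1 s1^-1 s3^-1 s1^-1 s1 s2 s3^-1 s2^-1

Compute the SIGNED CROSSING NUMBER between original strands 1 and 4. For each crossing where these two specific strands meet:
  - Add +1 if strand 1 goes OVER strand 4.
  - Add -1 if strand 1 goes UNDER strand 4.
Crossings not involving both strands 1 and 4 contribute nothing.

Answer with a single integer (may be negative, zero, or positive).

Gen 1: crossing 1x2. Both 1&4? no. Sum: 0
Gen 2: crossing 1x3. Both 1&4? no. Sum: 0
Gen 3: crossing 2x3. Both 1&4? no. Sum: 0
Gen 4: 1 under 4. Both 1&4? yes. Contrib: -1. Sum: -1
Gen 5: crossing 3x2. Both 1&4? no. Sum: -1
Gen 6: crossing 2x3. Both 1&4? no. Sum: -1
Gen 7: crossing 2x4. Both 1&4? no. Sum: -1
Gen 8: crossing 2x1. Both 1&4? no. Sum: -1
Gen 9: 4 under 1. Both 1&4? yes. Contrib: +1. Sum: 0

Answer: 0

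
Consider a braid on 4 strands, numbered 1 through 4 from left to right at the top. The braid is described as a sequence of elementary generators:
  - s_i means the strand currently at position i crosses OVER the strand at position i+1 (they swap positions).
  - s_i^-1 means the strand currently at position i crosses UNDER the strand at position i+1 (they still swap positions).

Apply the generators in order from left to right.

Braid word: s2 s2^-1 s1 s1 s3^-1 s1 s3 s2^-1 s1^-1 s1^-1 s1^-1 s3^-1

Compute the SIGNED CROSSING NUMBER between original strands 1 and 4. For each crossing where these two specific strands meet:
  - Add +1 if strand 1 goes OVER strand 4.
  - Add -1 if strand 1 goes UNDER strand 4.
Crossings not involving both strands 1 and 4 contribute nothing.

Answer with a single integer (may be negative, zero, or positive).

Answer: -1

Derivation:
Gen 1: crossing 2x3. Both 1&4? no. Sum: 0
Gen 2: crossing 3x2. Both 1&4? no. Sum: 0
Gen 3: crossing 1x2. Both 1&4? no. Sum: 0
Gen 4: crossing 2x1. Both 1&4? no. Sum: 0
Gen 5: crossing 3x4. Both 1&4? no. Sum: 0
Gen 6: crossing 1x2. Both 1&4? no. Sum: 0
Gen 7: crossing 4x3. Both 1&4? no. Sum: 0
Gen 8: crossing 1x3. Both 1&4? no. Sum: 0
Gen 9: crossing 2x3. Both 1&4? no. Sum: 0
Gen 10: crossing 3x2. Both 1&4? no. Sum: 0
Gen 11: crossing 2x3. Both 1&4? no. Sum: 0
Gen 12: 1 under 4. Both 1&4? yes. Contrib: -1. Sum: -1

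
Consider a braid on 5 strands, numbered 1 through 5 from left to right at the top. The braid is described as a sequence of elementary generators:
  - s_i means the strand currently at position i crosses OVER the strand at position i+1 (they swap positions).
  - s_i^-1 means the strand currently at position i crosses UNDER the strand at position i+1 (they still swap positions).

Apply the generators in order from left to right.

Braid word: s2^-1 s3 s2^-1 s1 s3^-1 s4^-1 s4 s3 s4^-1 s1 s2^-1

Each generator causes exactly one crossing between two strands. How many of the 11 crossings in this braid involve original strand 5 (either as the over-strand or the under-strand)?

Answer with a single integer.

Answer: 3

Derivation:
Gen 1: crossing 2x3. Involves strand 5? no. Count so far: 0
Gen 2: crossing 2x4. Involves strand 5? no. Count so far: 0
Gen 3: crossing 3x4. Involves strand 5? no. Count so far: 0
Gen 4: crossing 1x4. Involves strand 5? no. Count so far: 0
Gen 5: crossing 3x2. Involves strand 5? no. Count so far: 0
Gen 6: crossing 3x5. Involves strand 5? yes. Count so far: 1
Gen 7: crossing 5x3. Involves strand 5? yes. Count so far: 2
Gen 8: crossing 2x3. Involves strand 5? no. Count so far: 2
Gen 9: crossing 2x5. Involves strand 5? yes. Count so far: 3
Gen 10: crossing 4x1. Involves strand 5? no. Count so far: 3
Gen 11: crossing 4x3. Involves strand 5? no. Count so far: 3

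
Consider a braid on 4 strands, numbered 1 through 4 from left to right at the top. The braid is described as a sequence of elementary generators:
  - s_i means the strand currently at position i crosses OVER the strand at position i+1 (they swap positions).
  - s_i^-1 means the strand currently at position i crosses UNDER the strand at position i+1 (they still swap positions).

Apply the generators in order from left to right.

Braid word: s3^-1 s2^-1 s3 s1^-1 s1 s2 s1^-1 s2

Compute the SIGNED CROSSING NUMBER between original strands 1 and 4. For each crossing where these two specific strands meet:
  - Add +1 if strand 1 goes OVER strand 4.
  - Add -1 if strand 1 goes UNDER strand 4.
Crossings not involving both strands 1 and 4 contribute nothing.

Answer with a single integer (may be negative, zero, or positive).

Answer: -1

Derivation:
Gen 1: crossing 3x4. Both 1&4? no. Sum: 0
Gen 2: crossing 2x4. Both 1&4? no. Sum: 0
Gen 3: crossing 2x3. Both 1&4? no. Sum: 0
Gen 4: 1 under 4. Both 1&4? yes. Contrib: -1. Sum: -1
Gen 5: 4 over 1. Both 1&4? yes. Contrib: -1. Sum: -2
Gen 6: crossing 4x3. Both 1&4? no. Sum: -2
Gen 7: crossing 1x3. Both 1&4? no. Sum: -2
Gen 8: 1 over 4. Both 1&4? yes. Contrib: +1. Sum: -1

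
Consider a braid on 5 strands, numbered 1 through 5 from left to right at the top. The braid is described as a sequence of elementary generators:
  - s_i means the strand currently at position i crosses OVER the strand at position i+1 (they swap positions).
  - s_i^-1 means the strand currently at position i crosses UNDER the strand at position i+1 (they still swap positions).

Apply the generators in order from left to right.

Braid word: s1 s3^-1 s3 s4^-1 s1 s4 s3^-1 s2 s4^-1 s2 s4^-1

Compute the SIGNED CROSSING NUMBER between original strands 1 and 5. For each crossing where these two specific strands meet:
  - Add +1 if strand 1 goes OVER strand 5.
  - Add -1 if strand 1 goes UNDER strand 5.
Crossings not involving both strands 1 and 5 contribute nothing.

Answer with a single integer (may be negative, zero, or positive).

Gen 1: crossing 1x2. Both 1&5? no. Sum: 0
Gen 2: crossing 3x4. Both 1&5? no. Sum: 0
Gen 3: crossing 4x3. Both 1&5? no. Sum: 0
Gen 4: crossing 4x5. Both 1&5? no. Sum: 0
Gen 5: crossing 2x1. Both 1&5? no. Sum: 0
Gen 6: crossing 5x4. Both 1&5? no. Sum: 0
Gen 7: crossing 3x4. Both 1&5? no. Sum: 0
Gen 8: crossing 2x4. Both 1&5? no. Sum: 0
Gen 9: crossing 3x5. Both 1&5? no. Sum: 0
Gen 10: crossing 4x2. Both 1&5? no. Sum: 0
Gen 11: crossing 5x3. Both 1&5? no. Sum: 0

Answer: 0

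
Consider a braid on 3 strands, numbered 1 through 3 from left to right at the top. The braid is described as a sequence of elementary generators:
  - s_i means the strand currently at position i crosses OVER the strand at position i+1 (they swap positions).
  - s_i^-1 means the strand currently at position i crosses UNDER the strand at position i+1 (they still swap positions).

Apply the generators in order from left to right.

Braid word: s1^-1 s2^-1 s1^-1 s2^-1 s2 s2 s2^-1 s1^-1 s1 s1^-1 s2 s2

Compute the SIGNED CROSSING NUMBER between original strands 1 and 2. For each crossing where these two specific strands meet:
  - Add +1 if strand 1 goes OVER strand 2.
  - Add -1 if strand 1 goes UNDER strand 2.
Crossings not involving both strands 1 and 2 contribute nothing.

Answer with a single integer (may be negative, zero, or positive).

Gen 1: 1 under 2. Both 1&2? yes. Contrib: -1. Sum: -1
Gen 2: crossing 1x3. Both 1&2? no. Sum: -1
Gen 3: crossing 2x3. Both 1&2? no. Sum: -1
Gen 4: 2 under 1. Both 1&2? yes. Contrib: +1. Sum: 0
Gen 5: 1 over 2. Both 1&2? yes. Contrib: +1. Sum: 1
Gen 6: 2 over 1. Both 1&2? yes. Contrib: -1. Sum: 0
Gen 7: 1 under 2. Both 1&2? yes. Contrib: -1. Sum: -1
Gen 8: crossing 3x2. Both 1&2? no. Sum: -1
Gen 9: crossing 2x3. Both 1&2? no. Sum: -1
Gen 10: crossing 3x2. Both 1&2? no. Sum: -1
Gen 11: crossing 3x1. Both 1&2? no. Sum: -1
Gen 12: crossing 1x3. Both 1&2? no. Sum: -1

Answer: -1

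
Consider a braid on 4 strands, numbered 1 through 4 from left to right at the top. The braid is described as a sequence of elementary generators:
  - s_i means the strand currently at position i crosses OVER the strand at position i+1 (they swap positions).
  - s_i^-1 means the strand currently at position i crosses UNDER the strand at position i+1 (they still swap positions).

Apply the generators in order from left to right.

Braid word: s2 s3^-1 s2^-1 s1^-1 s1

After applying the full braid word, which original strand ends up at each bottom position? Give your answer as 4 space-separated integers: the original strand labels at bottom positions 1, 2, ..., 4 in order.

Gen 1 (s2): strand 2 crosses over strand 3. Perm now: [1 3 2 4]
Gen 2 (s3^-1): strand 2 crosses under strand 4. Perm now: [1 3 4 2]
Gen 3 (s2^-1): strand 3 crosses under strand 4. Perm now: [1 4 3 2]
Gen 4 (s1^-1): strand 1 crosses under strand 4. Perm now: [4 1 3 2]
Gen 5 (s1): strand 4 crosses over strand 1. Perm now: [1 4 3 2]

Answer: 1 4 3 2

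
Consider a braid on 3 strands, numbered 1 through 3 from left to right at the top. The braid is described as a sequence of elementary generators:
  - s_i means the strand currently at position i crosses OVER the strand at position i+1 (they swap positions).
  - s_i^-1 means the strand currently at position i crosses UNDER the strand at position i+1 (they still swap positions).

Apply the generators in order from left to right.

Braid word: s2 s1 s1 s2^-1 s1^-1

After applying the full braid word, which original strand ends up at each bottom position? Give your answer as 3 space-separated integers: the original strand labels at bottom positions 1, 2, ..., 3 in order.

Answer: 2 1 3

Derivation:
Gen 1 (s2): strand 2 crosses over strand 3. Perm now: [1 3 2]
Gen 2 (s1): strand 1 crosses over strand 3. Perm now: [3 1 2]
Gen 3 (s1): strand 3 crosses over strand 1. Perm now: [1 3 2]
Gen 4 (s2^-1): strand 3 crosses under strand 2. Perm now: [1 2 3]
Gen 5 (s1^-1): strand 1 crosses under strand 2. Perm now: [2 1 3]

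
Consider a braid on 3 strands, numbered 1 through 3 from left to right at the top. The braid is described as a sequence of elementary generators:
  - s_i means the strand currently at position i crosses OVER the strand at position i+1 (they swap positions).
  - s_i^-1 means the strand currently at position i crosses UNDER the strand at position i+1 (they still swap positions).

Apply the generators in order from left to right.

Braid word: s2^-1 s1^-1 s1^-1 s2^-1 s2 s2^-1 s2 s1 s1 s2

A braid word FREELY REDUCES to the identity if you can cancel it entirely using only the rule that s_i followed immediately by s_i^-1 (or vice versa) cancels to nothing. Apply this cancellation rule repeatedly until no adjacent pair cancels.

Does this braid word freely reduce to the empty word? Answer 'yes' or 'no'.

Gen 1 (s2^-1): push. Stack: [s2^-1]
Gen 2 (s1^-1): push. Stack: [s2^-1 s1^-1]
Gen 3 (s1^-1): push. Stack: [s2^-1 s1^-1 s1^-1]
Gen 4 (s2^-1): push. Stack: [s2^-1 s1^-1 s1^-1 s2^-1]
Gen 5 (s2): cancels prior s2^-1. Stack: [s2^-1 s1^-1 s1^-1]
Gen 6 (s2^-1): push. Stack: [s2^-1 s1^-1 s1^-1 s2^-1]
Gen 7 (s2): cancels prior s2^-1. Stack: [s2^-1 s1^-1 s1^-1]
Gen 8 (s1): cancels prior s1^-1. Stack: [s2^-1 s1^-1]
Gen 9 (s1): cancels prior s1^-1. Stack: [s2^-1]
Gen 10 (s2): cancels prior s2^-1. Stack: []
Reduced word: (empty)

Answer: yes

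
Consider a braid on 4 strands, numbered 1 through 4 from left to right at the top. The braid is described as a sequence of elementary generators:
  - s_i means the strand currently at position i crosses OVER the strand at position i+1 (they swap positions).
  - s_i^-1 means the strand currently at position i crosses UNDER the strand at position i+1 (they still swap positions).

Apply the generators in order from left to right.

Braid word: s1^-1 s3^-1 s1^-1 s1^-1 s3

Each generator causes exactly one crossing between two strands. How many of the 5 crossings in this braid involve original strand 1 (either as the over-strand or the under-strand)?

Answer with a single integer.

Answer: 3

Derivation:
Gen 1: crossing 1x2. Involves strand 1? yes. Count so far: 1
Gen 2: crossing 3x4. Involves strand 1? no. Count so far: 1
Gen 3: crossing 2x1. Involves strand 1? yes. Count so far: 2
Gen 4: crossing 1x2. Involves strand 1? yes. Count so far: 3
Gen 5: crossing 4x3. Involves strand 1? no. Count so far: 3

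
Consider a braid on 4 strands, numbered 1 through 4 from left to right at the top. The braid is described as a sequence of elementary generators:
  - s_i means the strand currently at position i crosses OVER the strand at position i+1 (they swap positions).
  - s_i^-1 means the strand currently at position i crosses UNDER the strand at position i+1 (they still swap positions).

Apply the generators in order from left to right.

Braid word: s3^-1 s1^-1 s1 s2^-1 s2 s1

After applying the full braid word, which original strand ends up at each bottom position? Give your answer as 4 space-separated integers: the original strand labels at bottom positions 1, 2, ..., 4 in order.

Answer: 2 1 4 3

Derivation:
Gen 1 (s3^-1): strand 3 crosses under strand 4. Perm now: [1 2 4 3]
Gen 2 (s1^-1): strand 1 crosses under strand 2. Perm now: [2 1 4 3]
Gen 3 (s1): strand 2 crosses over strand 1. Perm now: [1 2 4 3]
Gen 4 (s2^-1): strand 2 crosses under strand 4. Perm now: [1 4 2 3]
Gen 5 (s2): strand 4 crosses over strand 2. Perm now: [1 2 4 3]
Gen 6 (s1): strand 1 crosses over strand 2. Perm now: [2 1 4 3]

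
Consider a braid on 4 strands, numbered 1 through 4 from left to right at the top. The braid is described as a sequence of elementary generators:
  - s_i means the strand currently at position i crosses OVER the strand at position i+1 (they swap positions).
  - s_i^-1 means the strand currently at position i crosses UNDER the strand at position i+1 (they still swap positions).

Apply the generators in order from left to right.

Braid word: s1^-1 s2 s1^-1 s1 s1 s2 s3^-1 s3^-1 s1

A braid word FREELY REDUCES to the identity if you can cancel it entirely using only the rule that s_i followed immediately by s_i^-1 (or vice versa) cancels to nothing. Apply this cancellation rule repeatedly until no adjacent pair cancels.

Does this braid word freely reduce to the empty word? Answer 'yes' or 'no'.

Gen 1 (s1^-1): push. Stack: [s1^-1]
Gen 2 (s2): push. Stack: [s1^-1 s2]
Gen 3 (s1^-1): push. Stack: [s1^-1 s2 s1^-1]
Gen 4 (s1): cancels prior s1^-1. Stack: [s1^-1 s2]
Gen 5 (s1): push. Stack: [s1^-1 s2 s1]
Gen 6 (s2): push. Stack: [s1^-1 s2 s1 s2]
Gen 7 (s3^-1): push. Stack: [s1^-1 s2 s1 s2 s3^-1]
Gen 8 (s3^-1): push. Stack: [s1^-1 s2 s1 s2 s3^-1 s3^-1]
Gen 9 (s1): push. Stack: [s1^-1 s2 s1 s2 s3^-1 s3^-1 s1]
Reduced word: s1^-1 s2 s1 s2 s3^-1 s3^-1 s1

Answer: no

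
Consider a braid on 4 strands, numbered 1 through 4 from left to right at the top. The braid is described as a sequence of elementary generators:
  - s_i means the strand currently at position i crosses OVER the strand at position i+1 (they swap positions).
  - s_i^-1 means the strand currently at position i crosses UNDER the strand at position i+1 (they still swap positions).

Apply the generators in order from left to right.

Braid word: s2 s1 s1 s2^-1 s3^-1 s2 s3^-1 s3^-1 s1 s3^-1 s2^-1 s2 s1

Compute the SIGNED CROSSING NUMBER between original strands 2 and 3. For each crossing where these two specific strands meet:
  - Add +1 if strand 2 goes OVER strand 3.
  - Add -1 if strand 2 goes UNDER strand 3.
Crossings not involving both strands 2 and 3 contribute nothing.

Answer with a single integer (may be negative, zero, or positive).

Gen 1: 2 over 3. Both 2&3? yes. Contrib: +1. Sum: 1
Gen 2: crossing 1x3. Both 2&3? no. Sum: 1
Gen 3: crossing 3x1. Both 2&3? no. Sum: 1
Gen 4: 3 under 2. Both 2&3? yes. Contrib: +1. Sum: 2
Gen 5: crossing 3x4. Both 2&3? no. Sum: 2
Gen 6: crossing 2x4. Both 2&3? no. Sum: 2
Gen 7: 2 under 3. Both 2&3? yes. Contrib: -1. Sum: 1
Gen 8: 3 under 2. Both 2&3? yes. Contrib: +1. Sum: 2
Gen 9: crossing 1x4. Both 2&3? no. Sum: 2
Gen 10: 2 under 3. Both 2&3? yes. Contrib: -1. Sum: 1
Gen 11: crossing 1x3. Both 2&3? no. Sum: 1
Gen 12: crossing 3x1. Both 2&3? no. Sum: 1
Gen 13: crossing 4x1. Both 2&3? no. Sum: 1

Answer: 1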